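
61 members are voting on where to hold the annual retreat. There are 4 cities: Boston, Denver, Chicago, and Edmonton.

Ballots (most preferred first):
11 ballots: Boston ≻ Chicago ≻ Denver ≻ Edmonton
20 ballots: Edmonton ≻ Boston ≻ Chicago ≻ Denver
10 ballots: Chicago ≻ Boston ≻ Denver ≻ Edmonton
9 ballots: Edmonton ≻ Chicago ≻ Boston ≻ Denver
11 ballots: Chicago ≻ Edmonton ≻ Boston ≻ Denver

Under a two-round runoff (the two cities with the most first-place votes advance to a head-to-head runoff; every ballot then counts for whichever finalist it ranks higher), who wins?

Chicago

Round 1 first-place votes: Boston 11, Denver 0, Chicago 21, Edmonton 29. Edmonton and Chicago advance.
Runoff: Edmonton is ranked above Chicago on 29 ballots, Chicago above Edmonton on 32.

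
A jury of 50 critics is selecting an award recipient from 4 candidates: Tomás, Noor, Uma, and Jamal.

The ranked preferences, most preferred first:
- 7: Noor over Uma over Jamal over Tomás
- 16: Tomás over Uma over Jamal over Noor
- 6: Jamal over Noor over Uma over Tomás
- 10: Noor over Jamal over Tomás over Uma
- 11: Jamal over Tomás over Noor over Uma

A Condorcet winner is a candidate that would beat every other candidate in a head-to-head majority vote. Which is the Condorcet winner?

Jamal

Jamal vs Tomás: 34–16
Jamal vs Noor: 33–17
Jamal vs Uma: 27–23
Jamal beats every other candidate.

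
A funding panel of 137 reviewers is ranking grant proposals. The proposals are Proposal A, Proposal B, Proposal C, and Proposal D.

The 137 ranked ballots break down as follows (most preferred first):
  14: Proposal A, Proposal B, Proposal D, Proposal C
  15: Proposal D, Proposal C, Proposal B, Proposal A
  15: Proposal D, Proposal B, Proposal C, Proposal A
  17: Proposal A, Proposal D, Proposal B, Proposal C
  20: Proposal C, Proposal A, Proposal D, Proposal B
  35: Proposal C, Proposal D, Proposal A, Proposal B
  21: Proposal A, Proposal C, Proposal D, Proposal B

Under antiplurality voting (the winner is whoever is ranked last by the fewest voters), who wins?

Last-place votes: Proposal A 30, Proposal B 76, Proposal C 31, Proposal D 0.

Proposal D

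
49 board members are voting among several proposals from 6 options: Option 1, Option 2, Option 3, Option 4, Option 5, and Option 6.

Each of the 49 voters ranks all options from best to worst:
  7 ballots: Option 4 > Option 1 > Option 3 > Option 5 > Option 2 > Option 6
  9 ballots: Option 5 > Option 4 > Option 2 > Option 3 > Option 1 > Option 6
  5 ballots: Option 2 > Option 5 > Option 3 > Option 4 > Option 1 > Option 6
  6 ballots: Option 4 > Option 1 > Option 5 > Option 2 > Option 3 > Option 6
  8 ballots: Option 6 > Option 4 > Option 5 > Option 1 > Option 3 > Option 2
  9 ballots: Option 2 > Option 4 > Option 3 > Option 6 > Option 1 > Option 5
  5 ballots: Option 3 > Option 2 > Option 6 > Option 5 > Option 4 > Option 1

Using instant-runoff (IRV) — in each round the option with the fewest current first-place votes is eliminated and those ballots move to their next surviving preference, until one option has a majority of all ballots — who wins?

Round 1: Option 1 0, Option 2 14, Option 3 5, Option 4 13, Option 5 9, Option 6 8. Option 1 eliminated.
Round 2: Option 2 14, Option 3 5, Option 4 13, Option 5 9, Option 6 8. Option 3 eliminated.
Round 3: Option 2 19, Option 4 13, Option 5 9, Option 6 8. Option 6 eliminated.
Round 4: Option 2 19, Option 4 21, Option 5 9. Option 5 eliminated.
Round 5: Option 2 19, Option 4 30. Option 4 has a majority (≥25).

Option 4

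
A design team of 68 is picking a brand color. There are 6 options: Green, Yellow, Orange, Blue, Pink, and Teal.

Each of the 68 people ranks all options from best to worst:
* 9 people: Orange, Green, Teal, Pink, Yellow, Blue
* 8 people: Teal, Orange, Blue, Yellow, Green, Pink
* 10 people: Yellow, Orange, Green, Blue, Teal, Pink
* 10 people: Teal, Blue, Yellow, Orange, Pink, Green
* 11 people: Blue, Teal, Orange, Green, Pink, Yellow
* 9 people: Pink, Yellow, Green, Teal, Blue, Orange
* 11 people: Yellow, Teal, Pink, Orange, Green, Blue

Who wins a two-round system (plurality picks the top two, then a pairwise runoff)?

Round 1 first-place votes: Green 0, Yellow 21, Orange 9, Blue 11, Pink 9, Teal 18. Yellow and Teal advance.
Runoff: Yellow is ranked above Teal on 30 ballots, Teal above Yellow on 38.

Teal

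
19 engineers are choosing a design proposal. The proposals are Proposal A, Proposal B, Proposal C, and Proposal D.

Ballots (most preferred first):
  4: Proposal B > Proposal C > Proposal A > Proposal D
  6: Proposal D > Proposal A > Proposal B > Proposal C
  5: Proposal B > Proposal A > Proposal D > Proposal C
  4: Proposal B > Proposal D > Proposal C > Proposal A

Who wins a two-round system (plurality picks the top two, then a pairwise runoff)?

Proposal B

Round 1 first-place votes: Proposal A 0, Proposal B 13, Proposal C 0, Proposal D 6. Proposal B and Proposal D advance.
Runoff: Proposal B is ranked above Proposal D on 13 ballots, Proposal D above Proposal B on 6.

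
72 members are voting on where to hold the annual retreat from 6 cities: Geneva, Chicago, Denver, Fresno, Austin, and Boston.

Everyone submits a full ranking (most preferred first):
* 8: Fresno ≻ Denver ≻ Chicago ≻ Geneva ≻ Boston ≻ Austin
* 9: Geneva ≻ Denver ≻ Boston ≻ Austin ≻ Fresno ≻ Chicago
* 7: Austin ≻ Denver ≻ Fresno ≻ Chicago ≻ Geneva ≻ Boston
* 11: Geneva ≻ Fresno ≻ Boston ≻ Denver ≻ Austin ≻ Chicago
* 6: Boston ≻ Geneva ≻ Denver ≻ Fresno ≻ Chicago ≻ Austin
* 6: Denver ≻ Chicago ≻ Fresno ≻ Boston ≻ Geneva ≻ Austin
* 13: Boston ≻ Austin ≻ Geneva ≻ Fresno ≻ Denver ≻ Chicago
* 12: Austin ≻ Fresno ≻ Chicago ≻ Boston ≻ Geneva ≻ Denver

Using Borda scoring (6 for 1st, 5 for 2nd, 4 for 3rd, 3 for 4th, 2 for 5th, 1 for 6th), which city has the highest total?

Geneva: 8×3 + 9×6 + 7×2 + 11×6 + 6×5 + 6×2 + 13×4 + 12×2 = 276
Chicago: 8×4 + 9×1 + 7×3 + 11×1 + 6×2 + 6×5 + 13×1 + 12×4 = 176
Denver: 8×5 + 9×5 + 7×5 + 11×3 + 6×4 + 6×6 + 13×2 + 12×1 = 251
Fresno: 8×6 + 9×2 + 7×4 + 11×5 + 6×3 + 6×4 + 13×3 + 12×5 = 290
Austin: 8×1 + 9×3 + 7×6 + 11×2 + 6×1 + 6×1 + 13×5 + 12×6 = 248
Boston: 8×2 + 9×4 + 7×1 + 11×4 + 6×6 + 6×3 + 13×6 + 12×3 = 271

Fresno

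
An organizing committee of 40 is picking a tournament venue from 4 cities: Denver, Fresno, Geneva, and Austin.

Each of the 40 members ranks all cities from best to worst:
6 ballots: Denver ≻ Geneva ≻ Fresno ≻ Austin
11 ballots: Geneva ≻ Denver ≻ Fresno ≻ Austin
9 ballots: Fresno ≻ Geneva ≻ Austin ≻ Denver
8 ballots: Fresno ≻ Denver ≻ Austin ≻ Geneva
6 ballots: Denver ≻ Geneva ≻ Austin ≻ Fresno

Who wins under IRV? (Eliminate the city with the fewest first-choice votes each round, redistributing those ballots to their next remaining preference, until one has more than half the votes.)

Denver

Round 1: Denver 12, Fresno 17, Geneva 11, Austin 0. Austin eliminated.
Round 2: Denver 12, Fresno 17, Geneva 11. Geneva eliminated.
Round 3: Denver 23, Fresno 17. Denver has a majority (≥21).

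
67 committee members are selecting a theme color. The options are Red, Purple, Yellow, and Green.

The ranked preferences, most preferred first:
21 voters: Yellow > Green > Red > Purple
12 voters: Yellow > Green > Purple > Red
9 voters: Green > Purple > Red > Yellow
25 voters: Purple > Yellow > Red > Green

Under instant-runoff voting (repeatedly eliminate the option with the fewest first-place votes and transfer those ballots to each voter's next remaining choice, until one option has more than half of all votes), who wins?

Round 1: Red 0, Purple 25, Yellow 33, Green 9. Red eliminated.
Round 2: Purple 25, Yellow 33, Green 9. Green eliminated.
Round 3: Purple 34, Yellow 33. Purple has a majority (≥34).

Purple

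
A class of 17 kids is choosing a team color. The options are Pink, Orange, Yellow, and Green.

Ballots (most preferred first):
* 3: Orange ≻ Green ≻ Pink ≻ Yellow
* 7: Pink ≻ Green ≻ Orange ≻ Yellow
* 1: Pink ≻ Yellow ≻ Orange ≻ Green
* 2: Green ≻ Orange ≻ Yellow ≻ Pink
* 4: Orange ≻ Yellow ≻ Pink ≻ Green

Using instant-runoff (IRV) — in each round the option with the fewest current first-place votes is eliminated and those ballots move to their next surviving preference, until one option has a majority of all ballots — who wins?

Round 1: Pink 8, Orange 7, Yellow 0, Green 2. Yellow eliminated.
Round 2: Pink 8, Orange 7, Green 2. Green eliminated.
Round 3: Pink 8, Orange 9. Orange has a majority (≥9).

Orange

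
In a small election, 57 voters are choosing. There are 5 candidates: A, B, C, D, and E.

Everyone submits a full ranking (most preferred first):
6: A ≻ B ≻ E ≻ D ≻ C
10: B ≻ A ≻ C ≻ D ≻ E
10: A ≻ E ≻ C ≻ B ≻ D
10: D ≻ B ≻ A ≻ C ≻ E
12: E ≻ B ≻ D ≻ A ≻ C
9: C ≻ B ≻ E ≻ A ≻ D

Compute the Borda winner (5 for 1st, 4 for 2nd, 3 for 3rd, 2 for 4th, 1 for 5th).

A: 6×5 + 10×4 + 10×5 + 10×3 + 12×2 + 9×2 = 192
B: 6×4 + 10×5 + 10×2 + 10×4 + 12×4 + 9×4 = 218
C: 6×1 + 10×3 + 10×3 + 10×2 + 12×1 + 9×5 = 143
D: 6×2 + 10×2 + 10×1 + 10×5 + 12×3 + 9×1 = 137
E: 6×3 + 10×1 + 10×4 + 10×1 + 12×5 + 9×3 = 165

B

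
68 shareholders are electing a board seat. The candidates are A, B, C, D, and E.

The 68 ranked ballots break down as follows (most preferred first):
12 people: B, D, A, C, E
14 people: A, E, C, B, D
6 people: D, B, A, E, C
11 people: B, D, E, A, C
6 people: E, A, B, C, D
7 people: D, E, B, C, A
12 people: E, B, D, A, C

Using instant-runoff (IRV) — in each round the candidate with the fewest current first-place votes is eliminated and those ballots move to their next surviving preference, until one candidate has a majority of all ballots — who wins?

Round 1: A 14, B 23, C 0, D 13, E 18. C eliminated.
Round 2: A 14, B 23, D 13, E 18. D eliminated.
Round 3: A 14, B 29, E 25. A eliminated.
Round 4: B 29, E 39. E has a majority (≥35).

E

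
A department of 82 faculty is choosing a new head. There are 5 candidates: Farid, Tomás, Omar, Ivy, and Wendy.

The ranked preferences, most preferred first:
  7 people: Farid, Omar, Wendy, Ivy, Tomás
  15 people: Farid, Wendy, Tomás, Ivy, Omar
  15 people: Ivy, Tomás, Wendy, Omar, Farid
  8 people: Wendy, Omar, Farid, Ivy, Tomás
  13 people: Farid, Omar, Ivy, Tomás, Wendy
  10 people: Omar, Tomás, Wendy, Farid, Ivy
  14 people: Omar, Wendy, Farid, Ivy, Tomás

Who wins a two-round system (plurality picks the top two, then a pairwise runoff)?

Omar

Round 1 first-place votes: Farid 35, Tomás 0, Omar 24, Ivy 15, Wendy 8. Farid and Omar advance.
Runoff: Farid is ranked above Omar on 35 ballots, Omar above Farid on 47.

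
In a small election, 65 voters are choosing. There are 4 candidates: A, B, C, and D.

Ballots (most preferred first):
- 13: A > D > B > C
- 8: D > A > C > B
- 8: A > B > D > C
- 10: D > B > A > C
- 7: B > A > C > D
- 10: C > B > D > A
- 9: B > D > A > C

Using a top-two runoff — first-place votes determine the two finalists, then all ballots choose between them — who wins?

D

Round 1 first-place votes: A 21, B 16, C 10, D 18. A and D advance.
Runoff: A is ranked above D on 28 ballots, D above A on 37.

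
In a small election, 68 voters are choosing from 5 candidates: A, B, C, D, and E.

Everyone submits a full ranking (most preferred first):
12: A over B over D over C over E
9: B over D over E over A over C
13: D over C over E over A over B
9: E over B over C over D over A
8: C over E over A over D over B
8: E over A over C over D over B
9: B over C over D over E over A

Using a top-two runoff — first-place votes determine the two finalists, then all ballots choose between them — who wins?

Round 1 first-place votes: A 12, B 18, C 8, D 13, E 17. B and E advance.
Runoff: B is ranked above E on 30 ballots, E above B on 38.

E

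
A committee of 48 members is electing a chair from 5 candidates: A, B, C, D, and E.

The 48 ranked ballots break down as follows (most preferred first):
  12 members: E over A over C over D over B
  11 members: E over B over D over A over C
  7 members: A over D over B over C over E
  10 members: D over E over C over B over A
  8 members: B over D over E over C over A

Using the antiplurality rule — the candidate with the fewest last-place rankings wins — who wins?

D

Last-place votes: A 18, B 12, C 11, D 0, E 7.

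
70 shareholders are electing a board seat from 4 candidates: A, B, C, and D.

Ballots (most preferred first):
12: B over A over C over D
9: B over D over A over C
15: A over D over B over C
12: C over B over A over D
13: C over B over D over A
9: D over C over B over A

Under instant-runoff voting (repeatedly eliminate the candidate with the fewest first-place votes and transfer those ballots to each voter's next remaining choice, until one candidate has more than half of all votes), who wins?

Round 1: A 15, B 21, C 25, D 9. D eliminated.
Round 2: A 15, B 21, C 34. A eliminated.
Round 3: B 36, C 34. B has a majority (≥36).

B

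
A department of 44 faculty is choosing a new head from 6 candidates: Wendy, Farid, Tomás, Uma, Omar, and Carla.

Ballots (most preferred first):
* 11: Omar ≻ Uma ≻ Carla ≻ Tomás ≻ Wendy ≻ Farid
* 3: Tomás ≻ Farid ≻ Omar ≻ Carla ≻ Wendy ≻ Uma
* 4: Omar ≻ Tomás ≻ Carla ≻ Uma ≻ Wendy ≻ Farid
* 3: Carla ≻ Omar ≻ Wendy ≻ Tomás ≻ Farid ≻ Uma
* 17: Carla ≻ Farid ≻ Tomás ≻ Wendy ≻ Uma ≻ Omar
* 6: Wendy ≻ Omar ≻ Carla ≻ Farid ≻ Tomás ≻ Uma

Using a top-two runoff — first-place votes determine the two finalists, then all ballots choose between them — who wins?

Round 1 first-place votes: Wendy 6, Farid 0, Tomás 3, Uma 0, Omar 15, Carla 20. Carla and Omar advance.
Runoff: Carla is ranked above Omar on 20 ballots, Omar above Carla on 24.

Omar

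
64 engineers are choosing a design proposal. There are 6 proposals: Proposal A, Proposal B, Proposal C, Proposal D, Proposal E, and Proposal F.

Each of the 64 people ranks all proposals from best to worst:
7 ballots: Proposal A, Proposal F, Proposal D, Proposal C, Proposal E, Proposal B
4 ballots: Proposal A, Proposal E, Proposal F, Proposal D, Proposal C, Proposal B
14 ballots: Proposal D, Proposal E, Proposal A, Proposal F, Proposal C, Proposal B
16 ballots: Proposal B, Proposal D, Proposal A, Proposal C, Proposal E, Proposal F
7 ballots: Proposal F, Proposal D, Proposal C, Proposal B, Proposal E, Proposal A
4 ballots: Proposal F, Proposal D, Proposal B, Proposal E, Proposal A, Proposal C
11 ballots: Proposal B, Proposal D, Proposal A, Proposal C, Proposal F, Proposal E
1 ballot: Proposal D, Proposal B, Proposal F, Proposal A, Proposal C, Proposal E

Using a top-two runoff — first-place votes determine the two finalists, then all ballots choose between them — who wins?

Round 1 first-place votes: Proposal A 11, Proposal B 27, Proposal C 0, Proposal D 15, Proposal E 0, Proposal F 11. Proposal B and Proposal D advance.
Runoff: Proposal B is ranked above Proposal D on 27 ballots, Proposal D above Proposal B on 37.

Proposal D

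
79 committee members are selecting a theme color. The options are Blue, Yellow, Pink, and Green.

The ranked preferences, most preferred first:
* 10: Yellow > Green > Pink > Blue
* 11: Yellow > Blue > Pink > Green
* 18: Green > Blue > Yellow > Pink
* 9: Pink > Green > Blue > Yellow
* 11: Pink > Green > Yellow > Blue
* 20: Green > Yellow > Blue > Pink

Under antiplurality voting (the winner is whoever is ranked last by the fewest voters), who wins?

Last-place votes: Blue 21, Yellow 9, Pink 38, Green 11.

Yellow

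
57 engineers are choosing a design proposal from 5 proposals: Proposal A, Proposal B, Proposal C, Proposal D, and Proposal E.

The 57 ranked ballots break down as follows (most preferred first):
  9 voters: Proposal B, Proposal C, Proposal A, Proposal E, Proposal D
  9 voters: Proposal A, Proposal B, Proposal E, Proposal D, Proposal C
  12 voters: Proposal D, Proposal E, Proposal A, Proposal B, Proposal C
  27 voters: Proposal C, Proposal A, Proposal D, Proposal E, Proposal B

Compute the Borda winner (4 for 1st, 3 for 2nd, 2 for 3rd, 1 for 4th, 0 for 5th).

Proposal A: 9×2 + 9×4 + 12×2 + 27×3 = 159
Proposal B: 9×4 + 9×3 + 12×1 + 27×0 = 75
Proposal C: 9×3 + 9×0 + 12×0 + 27×4 = 135
Proposal D: 9×0 + 9×1 + 12×4 + 27×2 = 111
Proposal E: 9×1 + 9×2 + 12×3 + 27×1 = 90

Proposal A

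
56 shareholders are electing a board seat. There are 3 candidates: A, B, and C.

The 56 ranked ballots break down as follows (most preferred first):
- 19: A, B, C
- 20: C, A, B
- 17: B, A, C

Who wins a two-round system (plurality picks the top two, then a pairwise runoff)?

A

Round 1 first-place votes: A 19, B 17, C 20. C and A advance.
Runoff: C is ranked above A on 20 ballots, A above C on 36.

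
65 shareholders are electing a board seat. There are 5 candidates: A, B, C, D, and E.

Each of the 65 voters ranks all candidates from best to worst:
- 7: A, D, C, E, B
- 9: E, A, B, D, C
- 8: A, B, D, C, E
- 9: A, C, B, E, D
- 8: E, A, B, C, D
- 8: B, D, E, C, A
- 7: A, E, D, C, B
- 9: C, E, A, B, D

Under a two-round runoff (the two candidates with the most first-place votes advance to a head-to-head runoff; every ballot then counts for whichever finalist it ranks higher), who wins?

Round 1 first-place votes: A 31, B 8, C 9, D 0, E 17. A and E advance.
Runoff: A is ranked above E on 31 ballots, E above A on 34.

E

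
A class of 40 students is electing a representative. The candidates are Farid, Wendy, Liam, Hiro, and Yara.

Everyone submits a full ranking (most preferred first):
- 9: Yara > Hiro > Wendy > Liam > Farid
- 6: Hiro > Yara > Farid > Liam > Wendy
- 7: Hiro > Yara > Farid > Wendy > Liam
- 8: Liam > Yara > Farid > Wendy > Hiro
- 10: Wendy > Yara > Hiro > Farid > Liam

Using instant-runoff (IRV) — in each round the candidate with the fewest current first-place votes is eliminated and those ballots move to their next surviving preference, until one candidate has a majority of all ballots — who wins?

Yara

Round 1: Farid 0, Wendy 10, Liam 8, Hiro 13, Yara 9. Farid eliminated.
Round 2: Wendy 10, Liam 8, Hiro 13, Yara 9. Liam eliminated.
Round 3: Wendy 10, Hiro 13, Yara 17. Wendy eliminated.
Round 4: Hiro 13, Yara 27. Yara has a majority (≥21).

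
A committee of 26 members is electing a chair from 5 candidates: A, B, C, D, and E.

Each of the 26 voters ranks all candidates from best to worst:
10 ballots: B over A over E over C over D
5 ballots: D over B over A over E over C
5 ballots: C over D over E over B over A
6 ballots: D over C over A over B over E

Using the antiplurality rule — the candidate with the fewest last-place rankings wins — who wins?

B

Last-place votes: A 5, B 0, C 5, D 10, E 6.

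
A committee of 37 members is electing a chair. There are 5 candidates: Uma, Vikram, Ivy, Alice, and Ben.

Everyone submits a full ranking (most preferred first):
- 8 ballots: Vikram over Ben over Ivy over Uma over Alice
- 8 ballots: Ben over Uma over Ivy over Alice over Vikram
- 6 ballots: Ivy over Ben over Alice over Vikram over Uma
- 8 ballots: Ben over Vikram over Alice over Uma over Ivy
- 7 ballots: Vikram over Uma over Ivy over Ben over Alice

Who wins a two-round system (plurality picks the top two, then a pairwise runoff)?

Round 1 first-place votes: Uma 0, Vikram 15, Ivy 6, Alice 0, Ben 16. Ben and Vikram advance.
Runoff: Ben is ranked above Vikram on 22 ballots, Vikram above Ben on 15.

Ben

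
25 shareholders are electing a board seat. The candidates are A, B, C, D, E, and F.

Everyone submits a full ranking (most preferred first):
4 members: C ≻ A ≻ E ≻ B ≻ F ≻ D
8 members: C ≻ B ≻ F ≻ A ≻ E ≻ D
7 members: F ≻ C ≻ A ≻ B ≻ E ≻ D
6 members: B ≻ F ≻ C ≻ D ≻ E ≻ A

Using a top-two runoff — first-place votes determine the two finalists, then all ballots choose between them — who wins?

Round 1 first-place votes: A 0, B 6, C 12, D 0, E 0, F 7. C and F advance.
Runoff: C is ranked above F on 12 ballots, F above C on 13.

F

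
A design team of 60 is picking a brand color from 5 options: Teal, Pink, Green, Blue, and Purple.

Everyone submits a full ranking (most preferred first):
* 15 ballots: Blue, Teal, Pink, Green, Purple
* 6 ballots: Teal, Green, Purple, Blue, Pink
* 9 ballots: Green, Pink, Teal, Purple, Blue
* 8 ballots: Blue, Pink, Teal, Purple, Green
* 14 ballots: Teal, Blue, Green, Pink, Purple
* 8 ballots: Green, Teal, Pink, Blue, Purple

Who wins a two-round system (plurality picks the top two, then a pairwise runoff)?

Teal

Round 1 first-place votes: Teal 20, Pink 0, Green 17, Blue 23, Purple 0. Blue and Teal advance.
Runoff: Blue is ranked above Teal on 23 ballots, Teal above Blue on 37.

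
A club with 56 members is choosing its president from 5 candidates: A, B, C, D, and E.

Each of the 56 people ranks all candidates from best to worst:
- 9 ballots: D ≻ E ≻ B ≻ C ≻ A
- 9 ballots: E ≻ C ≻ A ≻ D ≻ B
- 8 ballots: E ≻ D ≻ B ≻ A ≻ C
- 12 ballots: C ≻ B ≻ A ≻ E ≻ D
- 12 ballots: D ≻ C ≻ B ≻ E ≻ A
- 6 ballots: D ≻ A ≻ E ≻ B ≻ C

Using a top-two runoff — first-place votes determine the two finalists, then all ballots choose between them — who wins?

E

Round 1 first-place votes: A 0, B 0, C 12, D 27, E 17. D and E advance.
Runoff: D is ranked above E on 27 ballots, E above D on 29.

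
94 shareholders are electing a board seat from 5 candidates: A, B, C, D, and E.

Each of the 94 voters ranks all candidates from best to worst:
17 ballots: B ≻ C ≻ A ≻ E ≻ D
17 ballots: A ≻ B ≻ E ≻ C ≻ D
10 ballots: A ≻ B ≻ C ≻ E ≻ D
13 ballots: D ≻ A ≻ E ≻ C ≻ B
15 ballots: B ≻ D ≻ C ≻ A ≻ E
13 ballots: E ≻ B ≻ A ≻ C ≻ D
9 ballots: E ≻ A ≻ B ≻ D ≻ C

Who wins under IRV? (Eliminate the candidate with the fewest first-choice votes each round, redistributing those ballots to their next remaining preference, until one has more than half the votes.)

Round 1: A 27, B 32, C 0, D 13, E 22. C eliminated.
Round 2: A 27, B 32, D 13, E 22. D eliminated.
Round 3: A 40, B 32, E 22. E eliminated.
Round 4: A 49, B 45. A has a majority (≥48).

A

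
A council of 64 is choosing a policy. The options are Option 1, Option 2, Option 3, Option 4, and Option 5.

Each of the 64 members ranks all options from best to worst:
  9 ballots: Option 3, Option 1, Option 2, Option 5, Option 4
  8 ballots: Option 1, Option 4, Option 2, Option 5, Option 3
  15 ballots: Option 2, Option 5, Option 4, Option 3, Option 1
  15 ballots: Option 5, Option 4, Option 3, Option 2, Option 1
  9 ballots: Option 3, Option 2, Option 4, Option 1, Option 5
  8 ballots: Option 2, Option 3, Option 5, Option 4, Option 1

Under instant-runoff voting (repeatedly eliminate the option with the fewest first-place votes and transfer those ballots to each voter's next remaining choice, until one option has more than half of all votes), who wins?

Round 1: Option 1 8, Option 2 23, Option 3 18, Option 4 0, Option 5 15. Option 4 eliminated.
Round 2: Option 1 8, Option 2 23, Option 3 18, Option 5 15. Option 1 eliminated.
Round 3: Option 2 31, Option 3 18, Option 5 15. Option 5 eliminated.
Round 4: Option 2 31, Option 3 33. Option 3 has a majority (≥33).

Option 3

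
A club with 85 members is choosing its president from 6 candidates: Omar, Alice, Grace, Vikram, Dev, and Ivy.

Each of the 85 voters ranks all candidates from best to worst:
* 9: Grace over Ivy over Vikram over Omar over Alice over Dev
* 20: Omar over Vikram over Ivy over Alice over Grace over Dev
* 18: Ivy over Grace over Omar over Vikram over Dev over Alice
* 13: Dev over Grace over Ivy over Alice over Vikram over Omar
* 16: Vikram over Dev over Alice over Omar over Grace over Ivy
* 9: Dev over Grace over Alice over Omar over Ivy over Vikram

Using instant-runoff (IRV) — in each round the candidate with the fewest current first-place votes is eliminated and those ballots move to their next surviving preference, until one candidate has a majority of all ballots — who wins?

Ivy

Round 1: Omar 20, Alice 0, Grace 9, Vikram 16, Dev 22, Ivy 18. Alice eliminated.
Round 2: Omar 20, Grace 9, Vikram 16, Dev 22, Ivy 18. Grace eliminated.
Round 3: Omar 20, Vikram 16, Dev 22, Ivy 27. Vikram eliminated.
Round 4: Omar 20, Dev 38, Ivy 27. Omar eliminated.
Round 5: Dev 38, Ivy 47. Ivy has a majority (≥43).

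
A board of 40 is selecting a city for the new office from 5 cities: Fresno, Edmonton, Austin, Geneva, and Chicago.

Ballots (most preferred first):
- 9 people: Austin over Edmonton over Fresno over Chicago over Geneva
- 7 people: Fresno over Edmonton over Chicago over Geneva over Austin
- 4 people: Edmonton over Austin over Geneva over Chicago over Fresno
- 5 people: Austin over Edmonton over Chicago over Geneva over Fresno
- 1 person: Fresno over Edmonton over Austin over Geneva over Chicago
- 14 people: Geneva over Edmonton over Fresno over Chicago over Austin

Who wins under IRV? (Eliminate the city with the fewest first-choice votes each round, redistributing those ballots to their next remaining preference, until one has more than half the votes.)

Round 1: Fresno 8, Edmonton 4, Austin 14, Geneva 14, Chicago 0. Chicago eliminated.
Round 2: Fresno 8, Edmonton 4, Austin 14, Geneva 14. Edmonton eliminated.
Round 3: Fresno 8, Austin 18, Geneva 14. Fresno eliminated.
Round 4: Austin 19, Geneva 21. Geneva has a majority (≥21).

Geneva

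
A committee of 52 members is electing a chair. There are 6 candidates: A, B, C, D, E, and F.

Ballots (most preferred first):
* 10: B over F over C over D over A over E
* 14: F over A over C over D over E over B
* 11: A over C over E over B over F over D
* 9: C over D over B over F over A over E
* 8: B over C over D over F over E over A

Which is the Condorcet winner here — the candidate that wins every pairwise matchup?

C vs A: 27–25
C vs B: 34–18
C vs D: 52–0
C vs E: 52–0
C vs F: 28–24
C beats every other candidate.

C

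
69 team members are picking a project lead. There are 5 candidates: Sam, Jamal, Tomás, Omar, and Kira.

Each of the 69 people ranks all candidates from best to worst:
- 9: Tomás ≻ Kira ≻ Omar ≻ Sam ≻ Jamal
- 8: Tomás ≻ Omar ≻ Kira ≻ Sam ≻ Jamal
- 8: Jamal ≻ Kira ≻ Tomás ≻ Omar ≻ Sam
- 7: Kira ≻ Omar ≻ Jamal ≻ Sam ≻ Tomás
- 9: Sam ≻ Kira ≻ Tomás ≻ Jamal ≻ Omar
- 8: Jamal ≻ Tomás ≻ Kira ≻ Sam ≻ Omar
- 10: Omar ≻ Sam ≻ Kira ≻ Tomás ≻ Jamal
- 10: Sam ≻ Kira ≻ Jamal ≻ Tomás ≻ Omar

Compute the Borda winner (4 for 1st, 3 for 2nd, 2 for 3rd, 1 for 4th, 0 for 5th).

Sam: 9×1 + 8×1 + 8×0 + 7×1 + 9×4 + 8×1 + 10×3 + 10×4 = 138
Jamal: 9×0 + 8×0 + 8×4 + 7×2 + 9×1 + 8×4 + 10×0 + 10×2 = 107
Tomás: 9×4 + 8×4 + 8×2 + 7×0 + 9×2 + 8×3 + 10×1 + 10×1 = 146
Omar: 9×2 + 8×3 + 8×1 + 7×3 + 9×0 + 8×0 + 10×4 + 10×0 = 111
Kira: 9×3 + 8×2 + 8×3 + 7×4 + 9×3 + 8×2 + 10×2 + 10×3 = 188

Kira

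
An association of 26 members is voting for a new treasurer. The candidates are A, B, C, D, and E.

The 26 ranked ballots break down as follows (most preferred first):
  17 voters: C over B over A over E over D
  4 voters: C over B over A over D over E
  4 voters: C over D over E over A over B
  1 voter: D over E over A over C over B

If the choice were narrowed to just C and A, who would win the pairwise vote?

C

C is ranked above A on 25 ballots; A above C on 1.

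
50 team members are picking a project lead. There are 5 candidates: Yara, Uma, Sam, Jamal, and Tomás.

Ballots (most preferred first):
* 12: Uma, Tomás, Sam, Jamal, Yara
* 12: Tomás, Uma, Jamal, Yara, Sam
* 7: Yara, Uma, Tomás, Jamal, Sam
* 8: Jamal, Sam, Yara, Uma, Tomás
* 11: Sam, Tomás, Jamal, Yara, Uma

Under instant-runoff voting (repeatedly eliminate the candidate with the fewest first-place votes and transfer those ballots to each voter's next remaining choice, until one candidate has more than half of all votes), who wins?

Round 1: Yara 7, Uma 12, Sam 11, Jamal 8, Tomás 12. Yara eliminated.
Round 2: Uma 19, Sam 11, Jamal 8, Tomás 12. Jamal eliminated.
Round 3: Uma 19, Sam 19, Tomás 12. Tomás eliminated.
Round 4: Uma 31, Sam 19. Uma has a majority (≥26).

Uma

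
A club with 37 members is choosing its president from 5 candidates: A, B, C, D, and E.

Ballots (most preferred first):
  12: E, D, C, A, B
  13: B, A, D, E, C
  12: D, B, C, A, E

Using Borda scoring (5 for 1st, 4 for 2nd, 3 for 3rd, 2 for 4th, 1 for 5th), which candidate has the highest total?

A: 12×2 + 13×4 + 12×2 = 100
B: 12×1 + 13×5 + 12×4 = 125
C: 12×3 + 13×1 + 12×3 = 85
D: 12×4 + 13×3 + 12×5 = 147
E: 12×5 + 13×2 + 12×1 = 98

D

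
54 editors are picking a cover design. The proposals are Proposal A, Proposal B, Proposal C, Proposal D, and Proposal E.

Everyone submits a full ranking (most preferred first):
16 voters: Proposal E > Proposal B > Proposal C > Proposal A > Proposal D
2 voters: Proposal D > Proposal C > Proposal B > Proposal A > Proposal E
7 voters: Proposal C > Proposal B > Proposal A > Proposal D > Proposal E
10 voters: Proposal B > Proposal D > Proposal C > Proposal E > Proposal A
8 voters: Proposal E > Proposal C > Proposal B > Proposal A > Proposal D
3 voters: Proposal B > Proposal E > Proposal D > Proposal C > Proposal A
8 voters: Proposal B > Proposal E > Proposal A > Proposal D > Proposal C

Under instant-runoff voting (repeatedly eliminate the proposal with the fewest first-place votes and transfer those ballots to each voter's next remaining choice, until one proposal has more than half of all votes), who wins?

Round 1: Proposal A 0, Proposal B 21, Proposal C 7, Proposal D 2, Proposal E 24. Proposal A eliminated.
Round 2: Proposal B 21, Proposal C 7, Proposal D 2, Proposal E 24. Proposal D eliminated.
Round 3: Proposal B 21, Proposal C 9, Proposal E 24. Proposal C eliminated.
Round 4: Proposal B 30, Proposal E 24. Proposal B has a majority (≥28).

Proposal B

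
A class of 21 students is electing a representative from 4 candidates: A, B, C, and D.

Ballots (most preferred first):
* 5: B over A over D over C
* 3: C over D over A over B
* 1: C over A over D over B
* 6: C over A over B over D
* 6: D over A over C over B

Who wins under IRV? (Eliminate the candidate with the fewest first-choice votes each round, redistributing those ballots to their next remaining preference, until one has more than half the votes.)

D

Round 1: A 0, B 5, C 10, D 6. A eliminated.
Round 2: B 5, C 10, D 6. B eliminated.
Round 3: C 10, D 11. D has a majority (≥11).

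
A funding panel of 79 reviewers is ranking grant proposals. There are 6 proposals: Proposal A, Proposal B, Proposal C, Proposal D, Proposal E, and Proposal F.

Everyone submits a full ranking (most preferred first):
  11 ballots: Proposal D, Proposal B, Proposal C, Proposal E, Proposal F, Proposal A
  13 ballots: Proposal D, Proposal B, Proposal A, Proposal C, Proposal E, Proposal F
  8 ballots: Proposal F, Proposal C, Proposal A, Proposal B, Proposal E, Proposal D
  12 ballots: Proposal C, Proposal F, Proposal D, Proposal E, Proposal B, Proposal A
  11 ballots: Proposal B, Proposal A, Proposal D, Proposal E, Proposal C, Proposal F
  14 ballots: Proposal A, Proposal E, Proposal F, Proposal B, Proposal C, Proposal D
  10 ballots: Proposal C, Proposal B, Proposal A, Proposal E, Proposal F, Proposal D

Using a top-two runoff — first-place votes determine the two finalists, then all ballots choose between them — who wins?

Round 1 first-place votes: Proposal A 14, Proposal B 11, Proposal C 22, Proposal D 24, Proposal E 0, Proposal F 8. Proposal D and Proposal C advance.
Runoff: Proposal D is ranked above Proposal C on 35 ballots, Proposal C above Proposal D on 44.

Proposal C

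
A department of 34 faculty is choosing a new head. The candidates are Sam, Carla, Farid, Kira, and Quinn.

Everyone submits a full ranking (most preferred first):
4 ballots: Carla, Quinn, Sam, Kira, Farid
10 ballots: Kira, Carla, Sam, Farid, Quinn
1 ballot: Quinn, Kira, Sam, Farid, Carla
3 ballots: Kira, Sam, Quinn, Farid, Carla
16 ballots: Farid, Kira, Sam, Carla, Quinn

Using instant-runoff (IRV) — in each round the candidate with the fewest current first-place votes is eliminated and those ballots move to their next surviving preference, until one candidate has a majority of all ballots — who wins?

Kira

Round 1: Sam 0, Carla 4, Farid 16, Kira 13, Quinn 1. Sam eliminated.
Round 2: Carla 4, Farid 16, Kira 13, Quinn 1. Quinn eliminated.
Round 3: Carla 4, Farid 16, Kira 14. Carla eliminated.
Round 4: Farid 16, Kira 18. Kira has a majority (≥18).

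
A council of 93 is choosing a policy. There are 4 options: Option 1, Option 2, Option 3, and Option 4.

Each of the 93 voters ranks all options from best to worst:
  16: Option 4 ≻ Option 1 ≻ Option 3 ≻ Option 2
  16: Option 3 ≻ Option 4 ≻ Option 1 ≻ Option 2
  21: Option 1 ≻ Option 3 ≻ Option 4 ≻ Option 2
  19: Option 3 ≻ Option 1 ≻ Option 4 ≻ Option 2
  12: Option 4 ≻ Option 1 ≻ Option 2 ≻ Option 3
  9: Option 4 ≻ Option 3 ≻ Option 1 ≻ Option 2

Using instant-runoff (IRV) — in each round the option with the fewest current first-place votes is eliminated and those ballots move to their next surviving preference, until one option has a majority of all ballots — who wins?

Round 1: Option 1 21, Option 2 0, Option 3 35, Option 4 37. Option 2 eliminated.
Round 2: Option 1 21, Option 3 35, Option 4 37. Option 1 eliminated.
Round 3: Option 3 56, Option 4 37. Option 3 has a majority (≥47).

Option 3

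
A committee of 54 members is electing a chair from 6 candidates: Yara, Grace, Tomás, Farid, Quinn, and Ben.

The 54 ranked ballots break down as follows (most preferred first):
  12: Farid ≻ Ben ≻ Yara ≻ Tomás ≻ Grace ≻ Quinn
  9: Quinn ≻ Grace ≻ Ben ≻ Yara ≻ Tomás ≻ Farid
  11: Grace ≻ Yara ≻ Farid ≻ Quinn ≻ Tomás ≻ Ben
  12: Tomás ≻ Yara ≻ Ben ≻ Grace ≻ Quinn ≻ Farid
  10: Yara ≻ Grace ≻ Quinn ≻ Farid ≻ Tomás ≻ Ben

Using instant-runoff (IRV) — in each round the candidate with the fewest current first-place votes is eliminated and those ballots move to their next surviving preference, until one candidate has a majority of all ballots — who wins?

Round 1: Yara 10, Grace 11, Tomás 12, Farid 12, Quinn 9, Ben 0. Ben eliminated.
Round 2: Yara 10, Grace 11, Tomás 12, Farid 12, Quinn 9. Quinn eliminated.
Round 3: Yara 10, Grace 20, Tomás 12, Farid 12. Yara eliminated.
Round 4: Grace 30, Tomás 12, Farid 12. Grace has a majority (≥28).

Grace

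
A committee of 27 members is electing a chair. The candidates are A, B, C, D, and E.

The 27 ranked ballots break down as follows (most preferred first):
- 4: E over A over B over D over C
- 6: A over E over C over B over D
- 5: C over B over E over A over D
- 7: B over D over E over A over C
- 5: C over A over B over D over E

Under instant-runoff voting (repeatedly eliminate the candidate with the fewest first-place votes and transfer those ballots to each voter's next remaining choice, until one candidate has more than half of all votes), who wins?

A

Round 1: A 6, B 7, C 10, D 0, E 4. D eliminated.
Round 2: A 6, B 7, C 10, E 4. E eliminated.
Round 3: A 10, B 7, C 10. B eliminated.
Round 4: A 17, C 10. A has a majority (≥14).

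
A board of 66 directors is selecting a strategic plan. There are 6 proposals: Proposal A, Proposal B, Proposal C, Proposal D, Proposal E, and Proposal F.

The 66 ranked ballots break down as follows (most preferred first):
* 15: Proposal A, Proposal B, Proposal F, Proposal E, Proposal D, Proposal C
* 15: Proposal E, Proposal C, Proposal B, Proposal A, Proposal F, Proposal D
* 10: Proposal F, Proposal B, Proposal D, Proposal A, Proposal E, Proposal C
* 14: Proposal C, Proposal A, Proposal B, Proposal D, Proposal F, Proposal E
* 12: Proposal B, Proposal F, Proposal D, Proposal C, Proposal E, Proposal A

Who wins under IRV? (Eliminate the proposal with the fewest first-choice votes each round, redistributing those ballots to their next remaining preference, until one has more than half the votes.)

Proposal B

Round 1: Proposal A 15, Proposal B 12, Proposal C 14, Proposal D 0, Proposal E 15, Proposal F 10. Proposal D eliminated.
Round 2: Proposal A 15, Proposal B 12, Proposal C 14, Proposal E 15, Proposal F 10. Proposal F eliminated.
Round 3: Proposal A 15, Proposal B 22, Proposal C 14, Proposal E 15. Proposal C eliminated.
Round 4: Proposal A 29, Proposal B 22, Proposal E 15. Proposal E eliminated.
Round 5: Proposal A 29, Proposal B 37. Proposal B has a majority (≥34).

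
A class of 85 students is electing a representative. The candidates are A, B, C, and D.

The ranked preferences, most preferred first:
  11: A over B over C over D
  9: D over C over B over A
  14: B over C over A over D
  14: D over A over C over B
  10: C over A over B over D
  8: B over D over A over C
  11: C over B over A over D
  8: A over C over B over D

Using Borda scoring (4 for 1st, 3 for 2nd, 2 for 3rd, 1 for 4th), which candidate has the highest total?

A: 11×4 + 9×1 + 14×2 + 14×3 + 10×3 + 8×2 + 11×2 + 8×4 = 223
B: 11×3 + 9×2 + 14×4 + 14×1 + 10×2 + 8×4 + 11×3 + 8×2 = 222
C: 11×2 + 9×3 + 14×3 + 14×2 + 10×4 + 8×1 + 11×4 + 8×3 = 235
D: 11×1 + 9×4 + 14×1 + 14×4 + 10×1 + 8×3 + 11×1 + 8×1 = 170

C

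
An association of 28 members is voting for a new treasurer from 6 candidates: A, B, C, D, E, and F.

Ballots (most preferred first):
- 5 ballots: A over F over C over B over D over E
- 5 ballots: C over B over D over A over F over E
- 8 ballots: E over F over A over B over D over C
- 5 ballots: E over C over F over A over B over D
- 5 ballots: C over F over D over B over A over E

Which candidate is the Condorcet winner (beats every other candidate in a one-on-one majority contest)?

C vs A: 15–13
C vs B: 20–8
C vs D: 20–8
C vs E: 15–13
C vs F: 15–13
C beats every other candidate.

C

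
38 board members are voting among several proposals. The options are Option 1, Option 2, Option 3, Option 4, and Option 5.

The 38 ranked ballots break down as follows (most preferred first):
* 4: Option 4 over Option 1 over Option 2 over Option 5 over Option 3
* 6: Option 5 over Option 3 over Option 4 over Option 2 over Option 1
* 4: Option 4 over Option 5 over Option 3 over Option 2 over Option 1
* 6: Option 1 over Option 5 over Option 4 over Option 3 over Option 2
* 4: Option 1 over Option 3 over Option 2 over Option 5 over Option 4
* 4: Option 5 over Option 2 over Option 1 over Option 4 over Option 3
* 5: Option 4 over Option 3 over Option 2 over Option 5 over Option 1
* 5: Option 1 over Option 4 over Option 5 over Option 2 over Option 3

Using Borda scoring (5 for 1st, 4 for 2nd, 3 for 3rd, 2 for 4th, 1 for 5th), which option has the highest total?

Option 1: 4×4 + 6×1 + 4×1 + 6×5 + 4×5 + 4×3 + 5×1 + 5×5 = 118
Option 2: 4×3 + 6×2 + 4×2 + 6×1 + 4×3 + 4×4 + 5×3 + 5×2 = 91
Option 3: 4×1 + 6×4 + 4×3 + 6×2 + 4×4 + 4×1 + 5×4 + 5×1 = 97
Option 4: 4×5 + 6×3 + 4×5 + 6×3 + 4×1 + 4×2 + 5×5 + 5×4 = 133
Option 5: 4×2 + 6×5 + 4×4 + 6×4 + 4×2 + 4×5 + 5×2 + 5×3 = 131

Option 4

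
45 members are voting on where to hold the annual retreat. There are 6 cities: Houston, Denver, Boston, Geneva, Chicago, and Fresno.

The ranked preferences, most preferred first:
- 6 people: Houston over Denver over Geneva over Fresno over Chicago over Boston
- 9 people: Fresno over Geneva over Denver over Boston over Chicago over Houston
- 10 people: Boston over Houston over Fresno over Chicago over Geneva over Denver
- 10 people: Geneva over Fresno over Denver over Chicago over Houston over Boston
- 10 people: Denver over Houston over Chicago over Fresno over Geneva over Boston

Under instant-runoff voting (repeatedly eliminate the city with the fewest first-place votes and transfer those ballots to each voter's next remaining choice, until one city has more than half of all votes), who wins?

Geneva

Round 1: Houston 6, Denver 10, Boston 10, Geneva 10, Chicago 0, Fresno 9. Chicago eliminated.
Round 2: Houston 6, Denver 10, Boston 10, Geneva 10, Fresno 9. Houston eliminated.
Round 3: Denver 16, Boston 10, Geneva 10, Fresno 9. Fresno eliminated.
Round 4: Denver 16, Boston 10, Geneva 19. Boston eliminated.
Round 5: Denver 16, Geneva 29. Geneva has a majority (≥23).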